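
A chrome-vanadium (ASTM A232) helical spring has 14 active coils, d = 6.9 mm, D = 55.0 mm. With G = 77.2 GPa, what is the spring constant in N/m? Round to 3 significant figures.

k = Gd⁴/(8D³N_a) = (77.2×10³ × 6.9⁴) / (8 × 55.0³ × 14)
  = 1.7499e+08 / 1.8634e+07 = 9.3909 N/mm = 9390.9 N/m

9390 N/m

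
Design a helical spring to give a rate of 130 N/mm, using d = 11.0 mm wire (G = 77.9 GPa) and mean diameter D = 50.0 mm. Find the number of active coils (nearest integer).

9

N_a = Gd⁴/(8D³k) = (77.9×10³ × 11.0⁴)/(8 × 50.0³ × 130)
    = 1.14053e+09 / 1.3e+08 = 8.773 → 9 coils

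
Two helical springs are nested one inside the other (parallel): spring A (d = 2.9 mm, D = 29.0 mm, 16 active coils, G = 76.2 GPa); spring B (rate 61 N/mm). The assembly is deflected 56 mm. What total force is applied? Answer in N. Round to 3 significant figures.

3510 N

k_A = Gd⁴/(8D³N_a) = (76.2×10³)(2.9⁴)/(8·29.0³·16) = 1.7264 N/mm
Parallel: k_eq = 1.7264 + 61 = 62.726 N/mm
F = k_eq·δ = 62.726·56 = 3512.7 N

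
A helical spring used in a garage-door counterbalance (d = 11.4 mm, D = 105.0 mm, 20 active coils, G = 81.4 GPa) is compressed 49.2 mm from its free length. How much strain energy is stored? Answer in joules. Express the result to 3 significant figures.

8.98 J

k = Gd⁴/(8D³N_a) = (81.4×10³)(11.4⁴)/(8·105.0³·20) = 7.4226 N/mm
U = ½kδ² = 0.5 × 7.4226 × 49.2² = 8983.7 N·mm = 8.9837 J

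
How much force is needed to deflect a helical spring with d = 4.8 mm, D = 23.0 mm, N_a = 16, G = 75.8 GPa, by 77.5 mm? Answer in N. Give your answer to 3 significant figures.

k = Gd⁴/(8D³N_a) = (75.8×10³)(4.8⁴)/(8·23.0³·16) = 25.837 N/mm
F = k·δ = 25.837 × 77.5 = 2002.4 N

2000 N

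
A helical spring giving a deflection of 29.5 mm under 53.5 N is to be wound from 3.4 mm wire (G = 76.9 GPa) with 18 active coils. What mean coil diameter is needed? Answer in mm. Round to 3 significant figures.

34.0 mm

Required rate k = F/δ = 53.5/29.5 = 1.8136 N/mm
D = (Gd⁴/(8N_a·k))^(1/3) = (76.9×10³·3.4⁴/(8·18·1.8136))^(1/3)
  = (39350.3)^(1/3) = 34.0133 mm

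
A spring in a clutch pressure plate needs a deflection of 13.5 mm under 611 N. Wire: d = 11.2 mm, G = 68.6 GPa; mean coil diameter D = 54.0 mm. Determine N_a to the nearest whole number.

19

Required rate k = F/δ = 611/13.5 = 45.259 N/mm
N_a = Gd⁴/(8D³k) = (68.6×10³ × 11.2⁴)/(8 × 54.0³ × 45.259)
    = 1.07943e+09 / 5.70136e+07 = 18.93 → 19 coils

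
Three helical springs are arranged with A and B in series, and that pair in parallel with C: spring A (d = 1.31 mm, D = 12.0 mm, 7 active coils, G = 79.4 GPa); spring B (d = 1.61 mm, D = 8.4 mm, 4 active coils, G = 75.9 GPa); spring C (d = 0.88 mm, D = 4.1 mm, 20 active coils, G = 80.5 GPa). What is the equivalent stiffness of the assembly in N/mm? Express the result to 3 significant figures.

6.59 N/mm

k_A = Gd⁴/(8D³N_a) = (79.4×10³)(1.31⁴)/(8·12.0³·7) = 2.4164 N/mm
k_B = Gd⁴/(8D³N_a) = (75.9×10³)(1.61⁴)/(8·8.4³·4) = 26.888 N/mm
k_C = Gd⁴/(8D³N_a) = (80.5×10³)(0.88⁴)/(8·4.1³·20) = 4.3778 N/mm
Springs A,B series: k_AB = 1/(1/2.4164+1/26.888) = 2.2172 N/mm; parallel with C: k_eq = 2.2172+4.3778 = 6.595 N/mm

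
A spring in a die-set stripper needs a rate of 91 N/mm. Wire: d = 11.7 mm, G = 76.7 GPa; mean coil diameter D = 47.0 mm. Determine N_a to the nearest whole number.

19

N_a = Gd⁴/(8D³k) = (76.7×10³ × 11.7⁴)/(8 × 47.0³ × 91)
    = 1.43727e+09 / 7.55831e+07 = 19.02 → 19 coils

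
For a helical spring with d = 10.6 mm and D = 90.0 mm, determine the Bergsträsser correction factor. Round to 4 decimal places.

C = D/d = 90.0/10.6 = 8.4906
K_B = (4C+2)/(4C−3) = 35.962/30.962 = 1.1615

1.1615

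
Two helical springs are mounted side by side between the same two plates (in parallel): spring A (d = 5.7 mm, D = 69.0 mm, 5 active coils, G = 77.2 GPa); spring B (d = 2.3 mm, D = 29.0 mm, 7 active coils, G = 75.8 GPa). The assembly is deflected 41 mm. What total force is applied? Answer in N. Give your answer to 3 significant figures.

318 N

k_A = Gd⁴/(8D³N_a) = (77.2×10³)(5.7⁴)/(8·69.0³·5) = 6.2017 N/mm
k_B = Gd⁴/(8D³N_a) = (75.8×10³)(2.3⁴)/(8·29.0³·7) = 1.5531 N/mm
Parallel: k_eq = 6.2017 + 1.5531 = 7.7548 N/mm
F = k_eq·δ = 7.7548·41 = 317.95 N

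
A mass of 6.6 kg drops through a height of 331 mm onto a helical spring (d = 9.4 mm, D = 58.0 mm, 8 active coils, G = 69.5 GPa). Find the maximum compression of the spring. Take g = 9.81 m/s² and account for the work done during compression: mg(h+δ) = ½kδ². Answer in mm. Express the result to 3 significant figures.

k = Gd⁴/(8D³N_a) = (69.5×10³)(9.4⁴)/(8·58.0³·8) = 43.454 N/mm
W = mg = 6.6 × 9.81 = 64.746 N
½kδ² − Wδ − Wh = 0 → δ = (W + √(W² + 2kWh))/k
δ = (64.746 + √(4192 + 1.86253e+06))/43.454 = (64.746 + 1366.3)/43.454 = 32.932 mm

32.9 mm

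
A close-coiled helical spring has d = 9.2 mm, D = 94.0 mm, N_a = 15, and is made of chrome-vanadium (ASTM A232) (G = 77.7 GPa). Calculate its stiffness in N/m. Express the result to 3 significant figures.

5580 N/m

k = Gd⁴/(8D³N_a) = (77.7×10³ × 9.2⁴) / (8 × 94.0³ × 15)
  = 5.56637e+08 / 9.96701e+07 = 5.5848 N/mm = 5584.8 N/m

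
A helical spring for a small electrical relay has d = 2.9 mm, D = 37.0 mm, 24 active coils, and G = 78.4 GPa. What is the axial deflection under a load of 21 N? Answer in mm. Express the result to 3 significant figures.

k = Gd⁴/(8D³N_a) = (78.4×10³)(2.9⁴)/(8·37.0³·24) = 0.57017 N/mm
δ = F/k = 21 / 0.57017 = 36.831 mm

36.8 mm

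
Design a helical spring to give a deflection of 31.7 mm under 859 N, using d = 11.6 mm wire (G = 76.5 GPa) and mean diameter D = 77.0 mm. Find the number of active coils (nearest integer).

Required rate k = F/δ = 859/31.7 = 27.098 N/mm
N_a = Gd⁴/(8D³k) = (76.5×10³ × 11.6⁴)/(8 × 77.0³ × 27.098)
    = 1.38514e+09 / 9.89683e+07 = 14 → 14 coils

14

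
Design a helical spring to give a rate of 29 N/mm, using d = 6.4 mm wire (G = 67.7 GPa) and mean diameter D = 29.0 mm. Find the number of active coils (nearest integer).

N_a = Gd⁴/(8D³k) = (67.7×10³ × 6.4⁴)/(8 × 29.0³ × 29)
    = 1.13582e+08 / 5.65825e+06 = 20.07 → 20 coils

20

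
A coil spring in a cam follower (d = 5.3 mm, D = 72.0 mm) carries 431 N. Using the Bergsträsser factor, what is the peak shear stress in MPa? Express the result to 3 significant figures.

Spring index C = D/d = 72.0/5.3 = 13.5849
K_B = (4C+2)/(4C−3) = 56.340/51.340 = 1.0974
τ₀ = 8FD/(πd³) = 8·431·72.0/(π·5.3³) = 248256/467.71 = 530.79 MPa
τ_max = K·τ₀ = 1.0974 × 530.79 = 582.48 MPa

582 MPa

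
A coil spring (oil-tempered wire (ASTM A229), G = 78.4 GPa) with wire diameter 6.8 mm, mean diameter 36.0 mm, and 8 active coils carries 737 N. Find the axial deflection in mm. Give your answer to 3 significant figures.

13.1 mm

k = Gd⁴/(8D³N_a) = (78.4×10³)(6.8⁴)/(8·36.0³·8) = 56.139 N/mm
δ = F/k = 737 / 56.139 = 13.128 mm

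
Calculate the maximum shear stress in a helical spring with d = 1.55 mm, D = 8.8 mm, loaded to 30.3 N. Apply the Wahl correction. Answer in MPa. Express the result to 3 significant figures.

Spring index C = D/d = 8.8/1.55 = 5.6774
K_W = (4C−1)/(4C−4) + 0.615/C = 21.710/18.710 + 0.1083 = 1.2687
τ₀ = 8FD/(πd³) = 8·30.3·8.8/(π·1.55³) = 2133.12/11.699 = 182.34 MPa
τ_max = K·τ₀ = 1.2687 × 182.34 = 231.32 MPa

231 MPa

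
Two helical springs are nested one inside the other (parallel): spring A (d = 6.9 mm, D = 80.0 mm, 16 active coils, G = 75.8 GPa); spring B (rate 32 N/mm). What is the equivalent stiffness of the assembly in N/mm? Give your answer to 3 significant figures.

k_A = Gd⁴/(8D³N_a) = (75.8×10³)(6.9⁴)/(8·80.0³·16) = 2.6217 N/mm
Parallel: k_eq = 2.6217 + 32 = 34.622 N/mm

34.6 N/mm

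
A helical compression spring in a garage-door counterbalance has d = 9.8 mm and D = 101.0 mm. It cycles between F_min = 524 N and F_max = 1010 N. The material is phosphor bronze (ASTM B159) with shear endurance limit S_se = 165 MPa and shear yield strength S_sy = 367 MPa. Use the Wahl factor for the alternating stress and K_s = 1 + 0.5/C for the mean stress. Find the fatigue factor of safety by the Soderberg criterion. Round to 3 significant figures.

C = D/d = 101.0/9.8 = 10.3061; K_W = (4C−1)/(4C−4)+0.615/C = 1.1403; K_s = 1+0.5/C = 1.0485
F_a = (F_max−F_min)/2 = 243 N; F_m = (F_max+F_min)/2 = 767 N
τ_a = K_W·8F_aD/(πd³) = 1.1403 × 66.403 = 75.717 MPa
τ_m = K_s·8F_mD/(πd³) = 1.0485 × 209.59 = 219.76 MPa
Soderberg: 1/n_f = τ_a/S_se + τ_m/S_sy = 75.717/165 + 219.76/367 = 0.45889 + 0.59881 = 1.0577
n_f = 1/1.0577 = 0.9454

0.945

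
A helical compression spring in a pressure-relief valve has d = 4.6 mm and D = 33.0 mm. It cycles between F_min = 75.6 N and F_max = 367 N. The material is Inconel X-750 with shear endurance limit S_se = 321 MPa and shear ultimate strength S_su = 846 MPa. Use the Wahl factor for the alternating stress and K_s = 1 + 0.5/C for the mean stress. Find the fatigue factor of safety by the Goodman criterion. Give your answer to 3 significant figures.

1.40

C = D/d = 33.0/4.6 = 7.1739; K_W = (4C−1)/(4C−4)+0.615/C = 1.2072; K_s = 1+0.5/C = 1.0697
F_a = (F_max−F_min)/2 = 145.7 N; F_m = (F_max+F_min)/2 = 221.3 N
τ_a = K_W·8F_aD/(πd³) = 1.2072 × 125.79 = 151.85 MPa
τ_m = K_s·8F_mD/(πd³) = 1.0697 × 191.06 = 204.37 MPa
Goodman: 1/n_f = τ_a/S_se + τ_m/S_su = 151.85/321 + 204.37/846 = 0.47306 + 0.24158 = 0.71464
n_f = 1/0.71464 = 1.399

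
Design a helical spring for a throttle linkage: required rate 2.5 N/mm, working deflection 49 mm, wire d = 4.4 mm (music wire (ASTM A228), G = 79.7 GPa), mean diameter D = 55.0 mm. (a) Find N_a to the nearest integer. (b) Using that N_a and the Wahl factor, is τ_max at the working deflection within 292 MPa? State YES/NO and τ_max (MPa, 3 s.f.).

(a) 9 coils; (b) YES, τ_max = 224 MPa

N_a = Gd⁴/(8D³k) = (79.7×10³)(4.4⁴)/(8·55.0³·2.5) = 8.977 → N_a = 9
Actual rate k = Gd⁴/(8D³·9) = 2.4937 N/mm
Working load F = kδ = 2.4937·49 = 122.19 N
C = 55.0/4.4 = 12.5000; K_W = (4C−1)/(4C−4)+0.615/C = 1.1144
τ_max = K_W·8FD/(πd³) = 1.1144·200.9 = 223.89 MPa
τ_max ≤ 292 MPa → acceptable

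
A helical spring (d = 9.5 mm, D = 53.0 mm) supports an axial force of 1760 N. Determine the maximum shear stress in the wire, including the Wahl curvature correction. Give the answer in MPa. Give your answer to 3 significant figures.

353 MPa

Spring index C = D/d = 53.0/9.5 = 5.5789
K_W = (4C−1)/(4C−4) + 0.615/C = 21.316/18.316 + 0.1102 = 1.2740
τ₀ = 8FD/(πd³) = 8·1760·53.0/(π·9.5³) = 746240/2693.5 = 277.05 MPa
τ_max = K·τ₀ = 1.2740 × 277.05 = 352.97 MPa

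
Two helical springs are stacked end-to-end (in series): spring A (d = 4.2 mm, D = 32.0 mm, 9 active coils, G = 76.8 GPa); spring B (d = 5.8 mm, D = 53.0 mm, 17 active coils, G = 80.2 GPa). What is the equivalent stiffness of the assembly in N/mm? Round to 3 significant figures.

3.11 N/mm

k_A = Gd⁴/(8D³N_a) = (76.8×10³)(4.2⁴)/(8·32.0³·9) = 10.129 N/mm
k_B = Gd⁴/(8D³N_a) = (80.2×10³)(5.8⁴)/(8·53.0³·17) = 4.4825 N/mm
Series: 1/k_eq = 1/10.129 + 1/4.4825 = 0.32181; k_eq = 3.1074 N/mm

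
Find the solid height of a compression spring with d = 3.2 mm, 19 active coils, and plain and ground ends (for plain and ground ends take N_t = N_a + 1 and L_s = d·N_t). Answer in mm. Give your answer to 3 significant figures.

plain and ground ends: N_t = N_a + 1 = 19 + 1 = 20
L_s = d·N_t = 3.2 × 20 = 64 mm

64.0 mm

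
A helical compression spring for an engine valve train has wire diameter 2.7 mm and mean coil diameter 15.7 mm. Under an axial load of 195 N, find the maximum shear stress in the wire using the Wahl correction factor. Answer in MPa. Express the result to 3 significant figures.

500 MPa

Spring index C = D/d = 15.7/2.7 = 5.8148
K_W = (4C−1)/(4C−4) + 0.615/C = 22.259/19.259 + 0.1058 = 1.2615
τ₀ = 8FD/(πd³) = 8·195·15.7/(π·2.7³) = 24492/61.836 = 396.08 MPa
τ_max = K·τ₀ = 1.2615 × 396.08 = 499.67 MPa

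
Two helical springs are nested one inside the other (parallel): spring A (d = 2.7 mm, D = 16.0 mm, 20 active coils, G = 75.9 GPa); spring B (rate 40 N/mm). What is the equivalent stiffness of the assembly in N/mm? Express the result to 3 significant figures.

k_A = Gd⁴/(8D³N_a) = (75.9×10³)(2.7⁴)/(8·16.0³·20) = 6.1548 N/mm
Parallel: k_eq = 6.1548 + 40 = 46.155 N/mm

46.2 N/mm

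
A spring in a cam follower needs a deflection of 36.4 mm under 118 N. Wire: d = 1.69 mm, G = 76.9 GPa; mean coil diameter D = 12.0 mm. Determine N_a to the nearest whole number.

Required rate k = F/δ = 118/36.4 = 3.2418 N/mm
N_a = Gd⁴/(8D³k) = (76.9×10³ × 1.69⁴)/(8 × 12.0³ × 3.2418)
    = 627297 / 44814.1 = 14 → 14 coils

14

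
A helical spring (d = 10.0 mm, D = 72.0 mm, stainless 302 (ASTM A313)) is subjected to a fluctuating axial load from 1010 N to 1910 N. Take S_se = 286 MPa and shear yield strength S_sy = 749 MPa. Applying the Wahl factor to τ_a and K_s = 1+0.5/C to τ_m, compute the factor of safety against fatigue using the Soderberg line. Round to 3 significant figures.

C = D/d = 72.0/10.0 = 7.2000; K_W = (4C−1)/(4C−4)+0.615/C = 1.2064; K_s = 1+0.5/C = 1.0694
F_a = (F_max−F_min)/2 = 450 N; F_m = (F_max+F_min)/2 = 1460 N
τ_a = K_W·8F_aD/(πd³) = 1.2064 × 82.506 = 99.534 MPa
τ_m = K_s·8F_mD/(πd³) = 1.0694 × 267.69 = 286.28 MPa
Soderberg: 1/n_f = τ_a/S_se + τ_m/S_sy = 99.534/286 + 286.28/749 = 0.34802 + 0.38221 = 0.73023
n_f = 1/0.73023 = 1.369

1.37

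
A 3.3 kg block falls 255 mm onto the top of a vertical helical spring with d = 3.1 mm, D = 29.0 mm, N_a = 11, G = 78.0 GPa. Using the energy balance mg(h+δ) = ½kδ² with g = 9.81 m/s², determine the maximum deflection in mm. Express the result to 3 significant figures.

80.4 mm

k = Gd⁴/(8D³N_a) = (78.0×10³)(3.1⁴)/(8·29.0³·11) = 3.3563 N/mm
W = mg = 3.3 × 9.81 = 32.373 N
½kδ² − Wδ − Wh = 0 → δ = (W + √(W² + 2kWh))/k
δ = (32.373 + √(1048 + 55413.8))/3.3563 = (32.373 + 237.62)/3.3563 = 80.442 mm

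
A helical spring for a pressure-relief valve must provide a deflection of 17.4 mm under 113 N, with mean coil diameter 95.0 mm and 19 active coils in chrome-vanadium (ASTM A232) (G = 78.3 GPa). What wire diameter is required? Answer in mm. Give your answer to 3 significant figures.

Required rate k = F/δ = 113/17.4 = 6.4943 N/mm
d = (8D³N_a·k / G)^(1/4) = (8·95.0³·19·6.4943 / (78.3×10³))^0.25
  = (10809)^0.25 = 10.1964 mm

10.2 mm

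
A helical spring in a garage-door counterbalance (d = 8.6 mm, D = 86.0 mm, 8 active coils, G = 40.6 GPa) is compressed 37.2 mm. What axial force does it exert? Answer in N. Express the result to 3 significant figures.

203 N

k = Gd⁴/(8D³N_a) = (40.6×10³)(8.6⁴)/(8·86.0³·8) = 5.4556 N/mm
F = k·δ = 5.4556 × 37.2 = 202.95 N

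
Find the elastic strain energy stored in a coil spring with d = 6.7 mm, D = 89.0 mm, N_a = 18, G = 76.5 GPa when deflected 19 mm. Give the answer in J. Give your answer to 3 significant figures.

0.274 J

k = Gd⁴/(8D³N_a) = (76.5×10³)(6.7⁴)/(8·89.0³·18) = 1.5185 N/mm
U = ½kδ² = 0.5 × 1.5185 × 19² = 274.1 N·mm = 0.2741 J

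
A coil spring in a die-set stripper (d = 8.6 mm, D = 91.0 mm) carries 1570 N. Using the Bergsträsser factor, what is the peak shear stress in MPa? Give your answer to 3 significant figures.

645 MPa

Spring index C = D/d = 91.0/8.6 = 10.5814
K_B = (4C+2)/(4C−3) = 44.326/39.326 = 1.1271
τ₀ = 8FD/(πd³) = 8·1570·91.0/(π·8.6³) = 1.14296e+06/1998.2 = 571.99 MPa
τ_max = K·τ₀ = 1.1271 × 571.99 = 644.71 MPa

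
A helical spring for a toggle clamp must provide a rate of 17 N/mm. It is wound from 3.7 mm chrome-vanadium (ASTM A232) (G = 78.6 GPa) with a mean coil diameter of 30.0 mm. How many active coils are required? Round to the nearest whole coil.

N_a = Gd⁴/(8D³k) = (78.6×10³ × 3.7⁴)/(8 × 30.0³ × 17)
    = 1.47309e+07 / 3.672e+06 = 4.012 → 4 coils

4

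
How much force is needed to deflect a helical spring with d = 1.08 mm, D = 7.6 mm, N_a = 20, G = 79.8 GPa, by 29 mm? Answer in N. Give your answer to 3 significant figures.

k = Gd⁴/(8D³N_a) = (79.8×10³)(1.08⁴)/(8·7.6³·20) = 1.5457 N/mm
F = k·δ = 1.5457 × 29 = 44.827 N

44.8 N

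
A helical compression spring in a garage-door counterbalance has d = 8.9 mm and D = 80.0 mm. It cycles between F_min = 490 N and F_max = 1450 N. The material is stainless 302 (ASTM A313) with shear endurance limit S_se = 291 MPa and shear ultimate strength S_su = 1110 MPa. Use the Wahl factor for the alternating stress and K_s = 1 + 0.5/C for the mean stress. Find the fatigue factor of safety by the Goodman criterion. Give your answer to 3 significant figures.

1.22

C = D/d = 80.0/8.9 = 8.9888; K_W = (4C−1)/(4C−4)+0.615/C = 1.1623; K_s = 1+0.5/C = 1.0556
F_a = (F_max−F_min)/2 = 480 N; F_m = (F_max+F_min)/2 = 970 N
τ_a = K_W·8F_aD/(πd³) = 1.1623 × 138.71 = 161.22 MPa
τ_m = K_s·8F_mD/(πd³) = 1.0556 × 280.31 = 295.9 MPa
Goodman: 1/n_f = τ_a/S_se + τ_m/S_su = 161.22/291 + 295.9/1110 = 0.55402 + 0.26657 = 0.8206
n_f = 1/0.8206 = 1.219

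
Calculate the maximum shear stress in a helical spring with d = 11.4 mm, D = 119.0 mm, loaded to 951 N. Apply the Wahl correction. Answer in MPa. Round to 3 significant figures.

221 MPa

Spring index C = D/d = 119.0/11.4 = 10.4386
K_W = (4C−1)/(4C−4) + 0.615/C = 40.754/37.754 + 0.0589 = 1.1384
τ₀ = 8FD/(πd³) = 8·951·119.0/(π·11.4³) = 905352/4654.4 = 194.51 MPa
τ_max = K·τ₀ = 1.1384 × 194.51 = 221.43 MPa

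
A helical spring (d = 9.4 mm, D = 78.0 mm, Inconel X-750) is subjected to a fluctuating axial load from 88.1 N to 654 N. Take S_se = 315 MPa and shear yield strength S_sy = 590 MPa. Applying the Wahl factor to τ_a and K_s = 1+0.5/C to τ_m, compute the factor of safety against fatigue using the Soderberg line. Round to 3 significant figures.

C = D/d = 78.0/9.4 = 8.2979; K_W = (4C−1)/(4C−4)+0.615/C = 1.1769; K_s = 1+0.5/C = 1.0603
F_a = (F_max−F_min)/2 = 282.95 N; F_m = (F_max+F_min)/2 = 371.05 N
τ_a = K_W·8F_aD/(πd³) = 1.1769 × 67.664 = 79.633 MPa
τ_m = K_s·8F_mD/(πd³) = 1.0603 × 88.733 = 94.079 MPa
Soderberg: 1/n_f = τ_a/S_se + τ_m/S_sy = 79.633/315 + 94.079/590 = 0.25280 + 0.15946 = 0.41226
n_f = 1/0.41226 = 2.426

2.43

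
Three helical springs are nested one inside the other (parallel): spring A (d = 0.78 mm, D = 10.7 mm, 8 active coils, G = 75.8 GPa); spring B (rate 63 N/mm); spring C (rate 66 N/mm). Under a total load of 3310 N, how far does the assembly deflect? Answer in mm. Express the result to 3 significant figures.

25.6 mm

k_A = Gd⁴/(8D³N_a) = (75.8×10³)(0.78⁴)/(8·10.7³·8) = 0.35786 N/mm
Parallel: k_eq = 0.35786 + 63 + 66 = 129.36 N/mm
δ = F/k_eq = 3310/129.36 = 25.588 mm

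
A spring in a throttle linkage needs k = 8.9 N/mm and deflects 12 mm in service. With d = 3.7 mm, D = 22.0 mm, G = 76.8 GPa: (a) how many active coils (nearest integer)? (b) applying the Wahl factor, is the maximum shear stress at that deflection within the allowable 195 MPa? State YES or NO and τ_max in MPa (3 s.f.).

(a) 19 coils; (b) YES, τ_max = 148 MPa

N_a = Gd⁴/(8D³k) = (76.8×10³)(3.7⁴)/(8·22.0³·8.9) = 18.99 → N_a = 19
Actual rate k = Gd⁴/(8D³·19) = 8.8932 N/mm
Working load F = kδ = 8.8932·12 = 106.72 N
C = 22.0/3.7 = 5.9459; K_W = (4C−1)/(4C−4)+0.615/C = 1.2551
τ_max = K_W·8FD/(πd³) = 1.2551·118.03 = 148.14 MPa
τ_max ≤ 195 MPa → acceptable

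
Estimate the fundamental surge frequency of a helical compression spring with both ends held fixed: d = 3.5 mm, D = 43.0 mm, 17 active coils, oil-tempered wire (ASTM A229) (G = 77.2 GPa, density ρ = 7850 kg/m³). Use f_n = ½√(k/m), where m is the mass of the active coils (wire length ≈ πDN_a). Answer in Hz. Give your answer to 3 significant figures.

39.3 Hz

k = Gd⁴/(8D³N_a) = (77.2×10³)(3.5⁴)/(8·43.0³·17) = 1.0714 N/mm = 1071.4 N/m
Wire length L = πDN_a = π·43.0·17 = 2296.5 mm
m = ρ·(πd²/4)·L = 7850 × 9.6211×10⁻⁶ m² × 2.2965 m = 0.17345 kg
f_n = ½√(k/m) = 0.5·√(1071.4/0.17345) = 0.5·√(6177.1) = 39.297 Hz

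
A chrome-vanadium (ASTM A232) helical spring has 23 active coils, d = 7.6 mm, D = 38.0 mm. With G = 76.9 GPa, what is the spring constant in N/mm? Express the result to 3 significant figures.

25.4 N/mm

k = Gd⁴/(8D³N_a) = (76.9×10³ × 7.6⁴) / (8 × 38.0³ × 23)
  = 2.56555e+08 / 1.00964e+07 = 25.41 N/mm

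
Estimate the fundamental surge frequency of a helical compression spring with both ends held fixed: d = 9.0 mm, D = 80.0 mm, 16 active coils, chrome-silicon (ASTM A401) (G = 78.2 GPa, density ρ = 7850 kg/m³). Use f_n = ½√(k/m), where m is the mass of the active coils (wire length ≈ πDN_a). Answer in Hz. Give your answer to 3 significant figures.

k = Gd⁴/(8D³N_a) = (78.2×10³)(9.0⁴)/(8·80.0³·16) = 7.8288 N/mm = 7828.8 N/m
Wire length L = πDN_a = π·80.0·16 = 4021.2 mm
m = ρ·(πd²/4)·L = 7850 × 63.617×10⁻⁶ m² × 4.0212 m = 2.0082 kg
f_n = ½√(k/m) = 0.5·√(7828.8/2.0082) = 0.5·√(3898.5) = 31.219 Hz

31.2 Hz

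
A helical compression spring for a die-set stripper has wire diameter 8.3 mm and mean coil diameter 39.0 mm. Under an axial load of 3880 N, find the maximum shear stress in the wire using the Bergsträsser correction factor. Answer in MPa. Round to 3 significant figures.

Spring index C = D/d = 39.0/8.3 = 4.6988
K_B = (4C+2)/(4C−3) = 20.795/15.795 = 1.3166
τ₀ = 8FD/(πd³) = 8·3880·39.0/(π·8.3³) = 1.21056e+06/1796.3 = 673.91 MPa
τ_max = K·τ₀ = 1.3166 × 673.91 = 887.24 MPa

887 MPa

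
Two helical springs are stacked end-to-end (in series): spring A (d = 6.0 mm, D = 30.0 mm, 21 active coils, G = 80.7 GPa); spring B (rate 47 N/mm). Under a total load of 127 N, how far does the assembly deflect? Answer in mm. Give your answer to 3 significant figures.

k_A = Gd⁴/(8D³N_a) = (80.7×10³)(6.0⁴)/(8·30.0³·21) = 23.057 N/mm
Series: 1/k_eq = 1/23.057 + 1/47 = 0.064647; k_eq = 15.469 N/mm
δ = F/k_eq = 127/15.469 = 8.2102 mm

8.21 mm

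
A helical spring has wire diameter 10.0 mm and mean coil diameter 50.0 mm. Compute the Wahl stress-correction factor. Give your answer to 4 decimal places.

C = D/d = 50.0/10.0 = 5.0000
K_W = (4C−1)/(4C−4) + 0.615/C = 19.000/16.000 + 0.1230 = 1.3105

1.3105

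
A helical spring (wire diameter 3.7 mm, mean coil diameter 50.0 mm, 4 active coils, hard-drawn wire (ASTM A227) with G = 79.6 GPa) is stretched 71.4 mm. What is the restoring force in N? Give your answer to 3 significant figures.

k = Gd⁴/(8D³N_a) = (79.6×10³)(3.7⁴)/(8·50.0³·4) = 3.7296 N/mm
F = k·δ = 3.7296 × 71.4 = 266.29 N

266 N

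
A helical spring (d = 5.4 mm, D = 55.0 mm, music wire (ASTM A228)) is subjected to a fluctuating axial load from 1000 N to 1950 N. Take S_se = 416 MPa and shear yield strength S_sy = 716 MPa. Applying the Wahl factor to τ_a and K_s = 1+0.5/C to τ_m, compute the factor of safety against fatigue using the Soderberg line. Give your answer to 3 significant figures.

C = D/d = 55.0/5.4 = 10.1852; K_W = (4C−1)/(4C−4)+0.615/C = 1.1420; K_s = 1+0.5/C = 1.0491
F_a = (F_max−F_min)/2 = 475 N; F_m = (F_max+F_min)/2 = 1475 N
τ_a = K_W·8F_aD/(πd³) = 1.1420 × 422.49 = 482.5 MPa
τ_m = K_s·8F_mD/(πd³) = 1.0491 × 1311.9 = 1376.3 MPa
Soderberg: 1/n_f = τ_a/S_se + τ_m/S_sy = 482.5/416 + 1376.3/716 = 1.15985 + 1.92227 = 3.0821
n_f = 1/3.0821 = 0.3245

0.324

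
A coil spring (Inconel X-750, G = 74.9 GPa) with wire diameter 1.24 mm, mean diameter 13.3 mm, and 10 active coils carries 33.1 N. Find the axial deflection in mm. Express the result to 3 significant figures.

35.2 mm

k = Gd⁴/(8D³N_a) = (74.9×10³)(1.24⁴)/(8·13.3³·10) = 0.94086 N/mm
δ = F/k = 33.1 / 0.94086 = 35.181 mm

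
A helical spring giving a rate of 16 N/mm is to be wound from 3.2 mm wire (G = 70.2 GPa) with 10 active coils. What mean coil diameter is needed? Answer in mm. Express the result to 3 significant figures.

17.9 mm

D = (Gd⁴/(8N_a·k))^(1/3) = (70.2×10³·3.2⁴/(8·10·16))^(1/3)
  = (5750.78)^(1/3) = 17.9161 mm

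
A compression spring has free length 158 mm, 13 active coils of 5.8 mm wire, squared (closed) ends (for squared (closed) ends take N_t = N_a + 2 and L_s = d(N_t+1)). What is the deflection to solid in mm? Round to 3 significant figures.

N_t = 15; L_s = 5.8·16 = 92.8 mm
δ_solid = L₀ − L_s = 158 − 92.8 = 65.2 mm

65.2 mm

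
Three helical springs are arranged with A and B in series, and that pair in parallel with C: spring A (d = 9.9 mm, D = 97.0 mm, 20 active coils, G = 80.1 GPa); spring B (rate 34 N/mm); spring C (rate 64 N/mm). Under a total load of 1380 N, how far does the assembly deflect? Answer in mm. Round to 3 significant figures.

20.1 mm

k_A = Gd⁴/(8D³N_a) = (80.1×10³)(9.9⁴)/(8·97.0³·20) = 5.2691 N/mm
Springs A,B series: k_AB = 1/(1/5.2691+1/34) = 4.5621 N/mm; parallel with C: k_eq = 4.5621+64 = 68.562 N/mm
δ = F/k_eq = 1380/68.562 = 20.128 mm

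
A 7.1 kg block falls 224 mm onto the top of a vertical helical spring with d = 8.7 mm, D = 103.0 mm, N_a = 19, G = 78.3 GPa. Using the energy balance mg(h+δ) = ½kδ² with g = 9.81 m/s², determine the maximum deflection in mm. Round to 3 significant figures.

136 mm

k = Gd⁴/(8D³N_a) = (78.3×10³)(8.7⁴)/(8·103.0³·19) = 2.7007 N/mm
W = mg = 7.1 × 9.81 = 69.651 N
½kδ² − Wδ − Wh = 0 → δ = (W + √(W² + 2kWh))/k
δ = (69.651 + √(4851.3 + 84273.1))/2.7007 = (69.651 + 298.54)/2.7007 = 136.33 mm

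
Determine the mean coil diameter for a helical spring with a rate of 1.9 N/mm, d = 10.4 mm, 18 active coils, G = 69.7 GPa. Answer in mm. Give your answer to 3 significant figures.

144 mm

D = (Gd⁴/(8N_a·k))^(1/3) = (69.7×10³·10.4⁴/(8·18·1.9))^(1/3)
  = (2.98023e+06)^(1/3) = 143.9075 mm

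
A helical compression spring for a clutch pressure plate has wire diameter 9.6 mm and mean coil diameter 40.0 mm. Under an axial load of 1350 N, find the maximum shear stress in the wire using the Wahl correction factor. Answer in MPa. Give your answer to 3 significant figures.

215 MPa

Spring index C = D/d = 40.0/9.6 = 4.1667
K_W = (4C−1)/(4C−4) + 0.615/C = 15.667/12.667 + 0.1476 = 1.3844
τ₀ = 8FD/(πd³) = 8·1350·40.0/(π·9.6³) = 432000/2779.5 = 155.42 MPa
τ_max = K·τ₀ = 1.3844 × 155.42 = 215.18 MPa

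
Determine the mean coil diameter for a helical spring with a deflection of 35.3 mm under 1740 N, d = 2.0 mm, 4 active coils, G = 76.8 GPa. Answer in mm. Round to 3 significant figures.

9.20 mm

Required rate k = F/δ = 1740/35.3 = 49.292 N/mm
D = (Gd⁴/(8N_a·k))^(1/3) = (76.8×10³·2.0⁴/(8·4·49.292))^(1/3)
  = (779.034)^(1/3) = 9.2014 mm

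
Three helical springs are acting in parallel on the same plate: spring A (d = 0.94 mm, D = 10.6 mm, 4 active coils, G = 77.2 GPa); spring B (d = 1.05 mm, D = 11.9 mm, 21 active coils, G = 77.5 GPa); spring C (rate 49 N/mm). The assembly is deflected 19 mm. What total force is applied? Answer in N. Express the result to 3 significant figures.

k_A = Gd⁴/(8D³N_a) = (77.2×10³)(0.94⁴)/(8·10.6³·4) = 1.5815 N/mm
k_B = Gd⁴/(8D³N_a) = (77.5×10³)(1.05⁴)/(8·11.9³·21) = 0.33274 N/mm
Parallel: k_eq = 1.5815 + 0.33274 + 49 = 50.914 N/mm
F = k_eq·δ = 50.914·19 = 967.37 N

967 N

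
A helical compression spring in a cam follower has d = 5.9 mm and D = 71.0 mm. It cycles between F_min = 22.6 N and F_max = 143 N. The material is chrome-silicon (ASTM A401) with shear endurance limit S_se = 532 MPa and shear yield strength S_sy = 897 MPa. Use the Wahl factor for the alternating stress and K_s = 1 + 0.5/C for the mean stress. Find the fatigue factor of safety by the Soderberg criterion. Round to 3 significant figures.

C = D/d = 71.0/5.9 = 12.0339; K_W = (4C−1)/(4C−4)+0.615/C = 1.1191; K_s = 1+0.5/C = 1.0415
F_a = (F_max−F_min)/2 = 60.2 N; F_m = (F_max+F_min)/2 = 82.8 N
τ_a = K_W·8F_aD/(πd³) = 1.1191 × 52.995 = 59.306 MPa
τ_m = K_s·8F_mD/(πd³) = 1.0415 × 72.891 = 75.919 MPa
Soderberg: 1/n_f = τ_a/S_se + τ_m/S_sy = 59.306/532 + 75.919/897 = 0.11148 + 0.08464 = 0.19611
n_f = 1/0.19611 = 5.099

5.10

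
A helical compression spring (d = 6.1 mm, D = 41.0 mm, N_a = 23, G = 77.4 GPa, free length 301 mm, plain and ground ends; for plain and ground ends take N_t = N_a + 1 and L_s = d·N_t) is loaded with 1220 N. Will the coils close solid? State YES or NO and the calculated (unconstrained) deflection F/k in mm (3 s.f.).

k = Gd⁴/(8D³N_a) = (77.4×10³)(6.1⁴)/(8·41.0³·23) = 8.4507 N/mm
N_t = 24; L_s = 6.1·24 = 146.4 mm; δ_solid = L₀ − L_s = 301 − 146.4 = 154.6 mm
δ = F/k = 1220/8.4507 = 144.37 mm
δ < δ_solid → spring does not go solid

NO, δ = 144 mm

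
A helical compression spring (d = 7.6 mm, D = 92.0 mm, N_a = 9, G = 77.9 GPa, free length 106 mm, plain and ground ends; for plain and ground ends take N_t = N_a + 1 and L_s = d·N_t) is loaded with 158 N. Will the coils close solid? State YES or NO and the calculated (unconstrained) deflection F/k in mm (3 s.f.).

YES, δ = 34.1 mm

k = Gd⁴/(8D³N_a) = (77.9×10³)(7.6⁴)/(8·92.0³·9) = 4.6355 N/mm
N_t = 10; L_s = 7.6·10 = 76 mm; δ_solid = L₀ − L_s = 106 − 76 = 30 mm
δ = F/k = 158/4.6355 = 34.085 mm
δ ≥ δ_solid → spring goes solid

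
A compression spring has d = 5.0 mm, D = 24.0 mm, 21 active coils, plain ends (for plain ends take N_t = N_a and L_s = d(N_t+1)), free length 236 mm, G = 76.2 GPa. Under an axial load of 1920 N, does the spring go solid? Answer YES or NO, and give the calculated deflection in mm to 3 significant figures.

k = Gd⁴/(8D³N_a) = (76.2×10³)(5.0⁴)/(8·24.0³·21) = 20.507 N/mm
N_t = 21; L_s = 5.0·22 = 110 mm; δ_solid = L₀ − L_s = 236 − 110 = 126 mm
δ = F/k = 1920/20.507 = 93.629 mm
δ < δ_solid → spring does not go solid

NO, δ = 93.6 mm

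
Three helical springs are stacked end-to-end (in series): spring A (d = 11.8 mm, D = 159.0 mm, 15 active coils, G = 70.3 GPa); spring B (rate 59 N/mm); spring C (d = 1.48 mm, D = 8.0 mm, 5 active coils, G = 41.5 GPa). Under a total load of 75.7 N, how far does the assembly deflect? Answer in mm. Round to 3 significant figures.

k_A = Gd⁴/(8D³N_a) = (70.3×10³)(11.8⁴)/(8·159.0³·15) = 2.8256 N/mm
k_C = Gd⁴/(8D³N_a) = (41.5×10³)(1.48⁴)/(8·8.0³·5) = 9.7222 N/mm
Series: 1/k_eq = 1/2.8256 + 1/59 + 1/9.7222 = 0.47371; k_eq = 2.111 N/mm
δ = F/k_eq = 75.7/2.111 = 35.86 mm

35.9 mm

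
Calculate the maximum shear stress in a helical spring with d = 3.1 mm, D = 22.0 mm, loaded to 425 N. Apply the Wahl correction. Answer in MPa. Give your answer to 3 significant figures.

Spring index C = D/d = 22.0/3.1 = 7.0968
K_W = (4C−1)/(4C−4) + 0.615/C = 27.387/24.387 + 0.0867 = 1.2097
τ₀ = 8FD/(πd³) = 8·425·22.0/(π·3.1³) = 74800/93.591 = 799.22 MPa
τ_max = K·τ₀ = 1.2097 × 799.22 = 966.8 MPa

967 MPa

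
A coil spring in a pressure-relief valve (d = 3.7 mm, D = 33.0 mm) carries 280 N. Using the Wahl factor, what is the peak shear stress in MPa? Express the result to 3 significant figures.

541 MPa

Spring index C = D/d = 33.0/3.7 = 8.9189
K_W = (4C−1)/(4C−4) + 0.615/C = 34.676/31.676 + 0.0690 = 1.1637
τ₀ = 8FD/(πd³) = 8·280·33.0/(π·3.7³) = 73920/159.13 = 464.52 MPa
τ_max = K·τ₀ = 1.1637 × 464.52 = 540.55 MPa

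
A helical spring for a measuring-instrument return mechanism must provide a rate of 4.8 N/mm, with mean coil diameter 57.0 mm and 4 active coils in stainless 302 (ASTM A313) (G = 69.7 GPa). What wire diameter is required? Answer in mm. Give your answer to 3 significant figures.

d = (8D³N_a·k / G)^(1/4) = (8·57.0³·4·4.8 / (69.7×10³))^0.25
  = (408.12)^0.25 = 4.4946 mm

4.49 mm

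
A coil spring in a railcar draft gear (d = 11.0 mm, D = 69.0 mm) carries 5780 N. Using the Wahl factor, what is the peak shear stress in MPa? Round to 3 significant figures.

946 MPa

Spring index C = D/d = 69.0/11.0 = 6.2727
K_W = (4C−1)/(4C−4) + 0.615/C = 24.091/21.091 + 0.0980 = 1.2403
τ₀ = 8FD/(πd³) = 8·5780·69.0/(π·11.0³) = 3.19056e+06/4181.5 = 763.03 MPa
τ_max = K·τ₀ = 1.2403 × 763.03 = 946.37 MPa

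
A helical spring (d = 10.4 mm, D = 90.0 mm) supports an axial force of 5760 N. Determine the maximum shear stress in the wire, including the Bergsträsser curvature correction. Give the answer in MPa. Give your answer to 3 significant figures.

Spring index C = D/d = 90.0/10.4 = 8.6538
K_B = (4C+2)/(4C−3) = 36.615/31.615 = 1.1582
τ₀ = 8FD/(πd³) = 8·5760·90.0/(π·10.4³) = 4.1472e+06/3533.9 = 1173.6 MPa
τ_max = K·τ₀ = 1.1582 × 1173.6 = 1359.2 MPa

1360 MPa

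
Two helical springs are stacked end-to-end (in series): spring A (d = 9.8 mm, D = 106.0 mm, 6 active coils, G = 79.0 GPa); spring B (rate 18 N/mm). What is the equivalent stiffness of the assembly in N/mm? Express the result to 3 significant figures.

k_A = Gd⁴/(8D³N_a) = (79.0×10³)(9.8⁴)/(8·106.0³·6) = 12.746 N/mm
Series: 1/k_eq = 1/12.746 + 1/18 = 0.13401; k_eq = 7.462 N/mm

7.46 N/mm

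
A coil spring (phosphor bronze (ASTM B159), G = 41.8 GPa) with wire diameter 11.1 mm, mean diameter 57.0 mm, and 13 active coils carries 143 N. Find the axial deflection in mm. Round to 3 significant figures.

k = Gd⁴/(8D³N_a) = (41.8×10³)(11.1⁴)/(8·57.0³·13) = 32.947 N/mm
δ = F/k = 143 / 32.947 = 4.3404 mm

4.34 mm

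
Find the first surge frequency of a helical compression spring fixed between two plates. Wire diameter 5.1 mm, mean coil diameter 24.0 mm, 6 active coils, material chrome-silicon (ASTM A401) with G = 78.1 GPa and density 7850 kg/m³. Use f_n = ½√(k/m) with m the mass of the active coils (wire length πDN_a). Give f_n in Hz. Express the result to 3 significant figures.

k = Gd⁴/(8D³N_a) = (78.1×10³)(5.1⁴)/(8·24.0³·6) = 79.626 N/mm = 79626 N/m
Wire length L = πDN_a = π·24.0·6 = 452.39 mm
m = ρ·(πd²/4)·L = 7850 × 20.428×10⁻⁶ m² × 0.45239 m = 0.072546 kg
f_n = ½√(k/m) = 0.5·√(79626/0.072546) = 0.5·√(1.0976e+06) = 523.83 Hz

524 Hz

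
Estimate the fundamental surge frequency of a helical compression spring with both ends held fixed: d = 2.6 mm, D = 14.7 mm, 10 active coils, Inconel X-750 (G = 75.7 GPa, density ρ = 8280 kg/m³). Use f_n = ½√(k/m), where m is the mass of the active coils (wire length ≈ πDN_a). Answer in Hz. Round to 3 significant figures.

k = Gd⁴/(8D³N_a) = (75.7×10³)(2.6⁴)/(8·14.7³·10) = 13.613 N/mm = 13613 N/m
Wire length L = πDN_a = π·14.7·10 = 461.81 mm
m = ρ·(πd²/4)·L = 8280 × 5.3093×10⁻⁶ m² × 0.46181 m = 0.020302 kg
f_n = ½√(k/m) = 0.5·√(13613/0.020302) = 0.5·√(6.7052e+05) = 409.43 Hz

409 Hz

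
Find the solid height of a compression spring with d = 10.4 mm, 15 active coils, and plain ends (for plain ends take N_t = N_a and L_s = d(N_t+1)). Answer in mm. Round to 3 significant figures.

plain ends: N_t = N_a = 15
L_s = d·(N_t+1) = 10.4 × 16 = 166.4 mm

166 mm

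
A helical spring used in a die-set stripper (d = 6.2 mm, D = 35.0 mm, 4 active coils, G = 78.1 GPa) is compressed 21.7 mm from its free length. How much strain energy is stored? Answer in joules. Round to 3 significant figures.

k = Gd⁴/(8D³N_a) = (78.1×10³)(6.2⁴)/(8·35.0³·4) = 84.113 N/mm
U = ½kδ² = 0.5 × 84.113 × 21.7² = 19804 N·mm = 19.804 J

19.8 J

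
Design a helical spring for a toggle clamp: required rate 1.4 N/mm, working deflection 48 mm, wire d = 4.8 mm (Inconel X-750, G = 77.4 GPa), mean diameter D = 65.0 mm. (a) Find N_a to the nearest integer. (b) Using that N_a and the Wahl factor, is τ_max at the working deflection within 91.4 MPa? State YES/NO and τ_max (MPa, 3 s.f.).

(a) 13 coils; (b) NO, τ_max = 114 MPa

N_a = Gd⁴/(8D³k) = (77.4×10³)(4.8⁴)/(8·65.0³·1.4) = 13.36 → N_a = 13
Actual rate k = Gd⁴/(8D³·13) = 1.4386 N/mm
Working load F = kδ = 1.4386·48 = 69.052 N
C = 65.0/4.8 = 13.5417; K_W = (4C−1)/(4C−4)+0.615/C = 1.1052
τ_max = K_W·8FD/(πd³) = 1.1052·103.35 = 114.22 MPa
τ_max > 91.4 MPa → exceeds allowable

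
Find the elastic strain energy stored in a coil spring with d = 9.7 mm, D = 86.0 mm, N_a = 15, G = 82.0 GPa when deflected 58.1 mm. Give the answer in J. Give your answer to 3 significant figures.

k = Gd⁴/(8D³N_a) = (82.0×10³)(9.7⁴)/(8·86.0³·15) = 9.511 N/mm
U = ½kδ² = 0.5 × 9.511 × 58.1² = 16053 N·mm = 16.053 J

16.1 J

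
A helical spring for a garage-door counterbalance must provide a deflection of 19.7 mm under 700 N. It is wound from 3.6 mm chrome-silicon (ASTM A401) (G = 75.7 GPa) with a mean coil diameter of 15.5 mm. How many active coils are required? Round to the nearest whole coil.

12

Required rate k = F/δ = 700/19.7 = 35.533 N/mm
N_a = Gd⁴/(8D³k) = (75.7×10³ × 3.6⁴)/(8 × 15.5³ × 35.533)
    = 1.27147e+07 / 1.05856e+06 = 12.01 → 12 coils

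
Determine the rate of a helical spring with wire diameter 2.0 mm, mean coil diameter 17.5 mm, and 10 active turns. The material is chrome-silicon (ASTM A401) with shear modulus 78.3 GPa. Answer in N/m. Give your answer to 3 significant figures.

2920 N/m

k = Gd⁴/(8D³N_a) = (78.3×10³ × 2.0⁴) / (8 × 17.5³ × 10)
  = 1.2528e+06 / 428750 = 2.922 N/mm = 2922 N/m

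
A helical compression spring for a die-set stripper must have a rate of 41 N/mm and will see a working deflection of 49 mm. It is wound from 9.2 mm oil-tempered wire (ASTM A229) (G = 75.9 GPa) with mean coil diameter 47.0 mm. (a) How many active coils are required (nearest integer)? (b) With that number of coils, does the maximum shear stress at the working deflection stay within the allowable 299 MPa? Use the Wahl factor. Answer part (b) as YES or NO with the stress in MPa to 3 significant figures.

(a) 16 coils; (b) NO, τ_max = 401 MPa

N_a = Gd⁴/(8D³k) = (75.9×10³)(9.2⁴)/(8·47.0³·41) = 15.97 → N_a = 16
Actual rate k = Gd⁴/(8D³·16) = 40.916 N/mm
Working load F = kδ = 40.916·49 = 2004.9 N
C = 47.0/9.2 = 5.1087; K_W = (4C−1)/(4C−4)+0.615/C = 1.3029
τ_max = K_W·8FD/(πd³) = 1.3029·308.15 = 401.49 MPa
τ_max > 299 MPa → exceeds allowable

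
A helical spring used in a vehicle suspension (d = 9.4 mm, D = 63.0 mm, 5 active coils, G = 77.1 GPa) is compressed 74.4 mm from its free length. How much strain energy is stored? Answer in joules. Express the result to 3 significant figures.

167 J

k = Gd⁴/(8D³N_a) = (77.1×10³)(9.4⁴)/(8·63.0³·5) = 60.184 N/mm
U = ½kδ² = 0.5 × 60.184 × 74.4² = 1.6657e+05 N·mm = 166.57 J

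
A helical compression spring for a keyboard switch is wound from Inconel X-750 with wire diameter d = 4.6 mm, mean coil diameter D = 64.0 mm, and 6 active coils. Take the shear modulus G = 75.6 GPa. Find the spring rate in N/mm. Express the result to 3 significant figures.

2.69 N/mm

k = Gd⁴/(8D³N_a) = (75.6×10³ × 4.6⁴) / (8 × 64.0³ × 6)
  = 3.38496e+07 / 1.25829e+07 = 2.6901 N/mm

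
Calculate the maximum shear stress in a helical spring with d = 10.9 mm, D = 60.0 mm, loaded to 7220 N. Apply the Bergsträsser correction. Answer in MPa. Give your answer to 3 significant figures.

Spring index C = D/d = 60.0/10.9 = 5.5046
K_B = (4C+2)/(4C−3) = 24.018/19.018 = 1.2629
τ₀ = 8FD/(πd³) = 8·7220·60.0/(π·10.9³) = 3.4656e+06/4068.5 = 851.82 MPa
τ_max = K·τ₀ = 1.2629 × 851.82 = 1075.8 MPa

1080 MPa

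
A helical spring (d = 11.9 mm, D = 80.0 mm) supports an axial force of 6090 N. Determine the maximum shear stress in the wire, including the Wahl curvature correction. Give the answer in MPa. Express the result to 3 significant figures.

900 MPa

Spring index C = D/d = 80.0/11.9 = 6.7227
K_W = (4C−1)/(4C−4) + 0.615/C = 25.891/22.891 + 0.0915 = 1.2225
τ₀ = 8FD/(πd³) = 8·6090·80.0/(π·11.9³) = 3.8976e+06/5294.1 = 736.22 MPa
τ_max = K·τ₀ = 1.2225 × 736.22 = 900.06 MPa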